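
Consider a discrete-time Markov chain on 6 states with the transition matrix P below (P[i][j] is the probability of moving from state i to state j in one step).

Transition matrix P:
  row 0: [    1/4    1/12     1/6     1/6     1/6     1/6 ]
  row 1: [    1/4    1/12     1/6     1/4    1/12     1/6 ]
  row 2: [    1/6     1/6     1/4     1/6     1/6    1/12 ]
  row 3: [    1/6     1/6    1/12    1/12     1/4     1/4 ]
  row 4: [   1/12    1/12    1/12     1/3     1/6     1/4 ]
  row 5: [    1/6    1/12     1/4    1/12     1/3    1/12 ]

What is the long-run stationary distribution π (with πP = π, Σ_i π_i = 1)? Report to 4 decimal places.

Balance equations π_j = Σ_i π_i·P[i][j]:
  π_0 = 1/4·π_0 + 1/4·π_1 + 1/6·π_2 + 1/6·π_3 + 1/12·π_4 + 1/6·π_5
  π_1 = 1/12·π_0 + 1/12·π_1 + 1/6·π_2 + 1/6·π_3 + 1/12·π_4 + 1/12·π_5
  π_2 = 1/6·π_0 + 1/6·π_1 + 1/4·π_2 + 1/12·π_3 + 1/12·π_4 + 1/4·π_5
  π_3 = 1/6·π_0 + 1/4·π_1 + 1/6·π_2 + 1/12·π_3 + 1/3·π_4 + 1/12·π_5
  π_4 = 1/6·π_0 + 1/12·π_1 + 1/6·π_2 + 1/4·π_3 + 1/6·π_4 + 1/3·π_5
  normalize: π_0 + π_1 + π_2 + π_3 + π_4 + π_5 = 1
Solving the linear system gives exactly π = [11389/65553, 7336/65553, 3555/21851, 3938/21851, 13163/65553, 11186/65553].

π = [0.1737, 0.1119, 0.1627, 0.1802, 0.2008, 0.1706]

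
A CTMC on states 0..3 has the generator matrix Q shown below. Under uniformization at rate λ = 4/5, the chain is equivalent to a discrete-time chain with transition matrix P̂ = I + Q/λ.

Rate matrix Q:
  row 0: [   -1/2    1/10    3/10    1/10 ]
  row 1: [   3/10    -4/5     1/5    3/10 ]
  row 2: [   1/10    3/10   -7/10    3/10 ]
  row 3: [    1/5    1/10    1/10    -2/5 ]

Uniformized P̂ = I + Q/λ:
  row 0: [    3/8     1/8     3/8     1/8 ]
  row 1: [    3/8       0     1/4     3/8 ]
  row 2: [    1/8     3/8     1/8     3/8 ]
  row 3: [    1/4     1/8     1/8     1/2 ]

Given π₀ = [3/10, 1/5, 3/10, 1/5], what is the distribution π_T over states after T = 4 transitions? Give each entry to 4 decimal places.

π = [0.2778, 0.1587, 0.2143, 0.3492]

t=0: π = [0.3000, 0.2000, 0.3000, 0.2000]
t=1: π = [0.2750, 0.1750, 0.2250, 0.3250]
t=2: π = [0.2781, 0.1594, 0.2156, 0.3469]
t=3: π = [0.2777, 0.1590, 0.2145, 0.3488]
t=4: π = [0.2778, 0.1587, 0.2143, 0.3492]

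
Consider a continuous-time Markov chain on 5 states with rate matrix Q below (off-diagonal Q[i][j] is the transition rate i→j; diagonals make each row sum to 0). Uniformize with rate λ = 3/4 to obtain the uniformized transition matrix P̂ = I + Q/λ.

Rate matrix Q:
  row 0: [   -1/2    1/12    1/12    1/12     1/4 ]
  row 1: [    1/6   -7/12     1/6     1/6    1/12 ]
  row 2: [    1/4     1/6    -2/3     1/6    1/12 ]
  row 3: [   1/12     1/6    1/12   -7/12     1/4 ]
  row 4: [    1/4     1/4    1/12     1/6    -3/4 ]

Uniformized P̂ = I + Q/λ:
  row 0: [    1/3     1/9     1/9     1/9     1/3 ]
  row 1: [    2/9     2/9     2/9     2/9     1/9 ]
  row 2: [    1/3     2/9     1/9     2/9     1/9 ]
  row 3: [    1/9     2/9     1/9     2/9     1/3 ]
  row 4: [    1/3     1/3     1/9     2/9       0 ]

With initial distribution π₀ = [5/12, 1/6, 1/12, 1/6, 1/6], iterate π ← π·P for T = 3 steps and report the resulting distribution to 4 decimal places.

π = [0.2668, 0.2127, 0.1351, 0.1919, 0.1934]

t=0: π = [0.4167, 0.1667, 0.0833, 0.1667, 0.1667]
t=1: π = [0.2778, 0.1944, 0.1296, 0.1759, 0.2222]
t=2: π = [0.2726, 0.2160, 0.1327, 0.1914, 0.1872]
t=3: π = [0.2668, 0.2127, 0.1351, 0.1919, 0.1934]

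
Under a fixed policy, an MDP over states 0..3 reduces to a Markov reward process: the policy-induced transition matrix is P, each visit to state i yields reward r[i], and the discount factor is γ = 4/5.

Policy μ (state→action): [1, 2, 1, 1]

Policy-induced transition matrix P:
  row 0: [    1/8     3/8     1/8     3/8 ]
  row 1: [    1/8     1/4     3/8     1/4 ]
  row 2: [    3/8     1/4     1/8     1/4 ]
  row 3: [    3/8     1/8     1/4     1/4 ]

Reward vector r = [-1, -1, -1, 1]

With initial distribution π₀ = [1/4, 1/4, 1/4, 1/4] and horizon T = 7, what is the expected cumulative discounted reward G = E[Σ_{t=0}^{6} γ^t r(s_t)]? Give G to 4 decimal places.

G = -1.7910

t=0: π = [0.2500, 0.2500, 0.2500, 0.2500], E[r] = -0.5000, γ^t·E[r] = -0.500000, running G = -0.500000
t=1: π = [0.2500, 0.2500, 0.2188, 0.2813], E[r] = -0.4375, γ^t·E[r] = -0.350000, running G = -0.850000
t=2: π = [0.2500, 0.2461, 0.2227, 0.2813], E[r] = -0.4375, γ^t·E[r] = -0.280000, running G = -1.130000
t=3: π = [0.2510, 0.2461, 0.2217, 0.2813], E[r] = -0.4375, γ^t·E[r] = -0.224000, running G = -1.354000
t=4: π = [0.2507, 0.2462, 0.2217, 0.2814], E[r] = -0.4373, γ^t·E[r] = -0.179100, running G = -1.533100
t=5: π = [0.2508, 0.2462, 0.2217, 0.2813], E[r] = -0.4373, γ^t·E[r] = -0.143300, running G = -1.676400
t=6: π = [0.2508, 0.2462, 0.2217, 0.2813], E[r] = -0.4373, γ^t·E[r] = -0.114638, running G = -1.791038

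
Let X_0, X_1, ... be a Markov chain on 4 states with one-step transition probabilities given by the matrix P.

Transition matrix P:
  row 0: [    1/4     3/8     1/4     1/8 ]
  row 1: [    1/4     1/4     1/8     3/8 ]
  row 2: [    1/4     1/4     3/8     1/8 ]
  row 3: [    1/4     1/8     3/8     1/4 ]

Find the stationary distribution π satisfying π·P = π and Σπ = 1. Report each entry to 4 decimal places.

Balance equations π_j = Σ_i π_i·P[i][j]:
  π_0 = 1/4·π_0 + 1/4·π_1 + 1/4·π_2 + 1/4·π_3
  π_1 = 3/8·π_0 + 1/4·π_1 + 1/4·π_2 + 1/8·π_3
  π_2 = 1/4·π_0 + 1/8·π_1 + 3/8·π_2 + 3/8·π_3
  normalize: π_0 + π_1 + π_2 + π_3 = 1
Solving the linear system gives exactly π = [1/4, 59/232, 65/232, 25/116].

π = [0.2500, 0.2543, 0.2802, 0.2155]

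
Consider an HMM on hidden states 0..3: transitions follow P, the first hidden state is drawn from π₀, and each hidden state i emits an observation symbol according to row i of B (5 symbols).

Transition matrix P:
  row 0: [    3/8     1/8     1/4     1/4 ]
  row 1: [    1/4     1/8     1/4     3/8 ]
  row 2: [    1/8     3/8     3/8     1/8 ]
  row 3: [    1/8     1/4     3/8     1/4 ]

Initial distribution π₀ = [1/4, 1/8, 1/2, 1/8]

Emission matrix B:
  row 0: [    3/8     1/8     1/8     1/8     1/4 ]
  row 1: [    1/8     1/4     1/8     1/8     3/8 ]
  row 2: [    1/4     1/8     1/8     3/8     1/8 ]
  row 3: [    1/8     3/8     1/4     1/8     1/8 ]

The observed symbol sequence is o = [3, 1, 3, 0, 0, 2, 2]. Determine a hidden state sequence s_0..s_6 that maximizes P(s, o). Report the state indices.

path = [2, 1, 2, 2, 2, 1, 3]

t=0: δ = [3.125e-02, 1.562e-02, 1.875e-01, 1.562e-02]  (obs o_0=3)
t=1: δ = [2.930e-03, 1.758e-02, 8.789e-03, 8.789e-03]  ψ = [2, 2, 2, 2]  (obs o_1=1)
t=2: δ = [5.493e-04, 4.120e-04, 1.648e-03, 8.240e-04]  ψ = [1, 2, 1, 1]  (obs o_2=3)
t=3: δ = [7.725e-05, 7.725e-05, 1.545e-04, 2.575e-05]  ψ = [0, 2, 2, 2]  (obs o_3=0)
t=4: δ = [1.086e-05, 7.242e-06, 1.448e-05, 3.621e-06]  ψ = [0, 2, 2, 1]  (obs o_4=0)
t=5: δ = [5.092e-07, 6.789e-07, 6.789e-07, 6.789e-07]  ψ = [0, 2, 2, 0]  (obs o_5=2)
t=6: δ = [2.387e-08, 3.183e-08, 3.183e-08, 6.365e-08]  ψ = [0, 2, 2, 1]  (obs o_6=2)
backtrack: best end state = 3; path = [2, 1, 2, 2, 2, 1, 3]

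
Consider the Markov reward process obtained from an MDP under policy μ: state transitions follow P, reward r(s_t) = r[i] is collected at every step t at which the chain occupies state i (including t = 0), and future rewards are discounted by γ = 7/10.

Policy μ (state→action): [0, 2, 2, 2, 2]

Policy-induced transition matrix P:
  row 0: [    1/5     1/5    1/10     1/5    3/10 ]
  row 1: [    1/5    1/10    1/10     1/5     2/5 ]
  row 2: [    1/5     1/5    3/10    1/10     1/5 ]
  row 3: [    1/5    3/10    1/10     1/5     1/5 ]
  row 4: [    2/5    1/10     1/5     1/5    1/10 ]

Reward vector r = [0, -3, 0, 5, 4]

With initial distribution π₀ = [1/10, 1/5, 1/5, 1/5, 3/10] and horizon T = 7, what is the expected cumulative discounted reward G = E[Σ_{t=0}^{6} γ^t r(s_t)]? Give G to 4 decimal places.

G = 4.3027

t=0: π = [0.1000, 0.2000, 0.2000, 0.2000, 0.3000], E[r] = 1.6000, γ^t·E[r] = 1.600000, running G = 1.600000
t=1: π = [0.2600, 0.1700, 0.1700, 0.1800, 0.2200], E[r] = 1.2700, γ^t·E[r] = 0.889000, running G = 2.489000
t=2: π = [0.2440, 0.1790, 0.1560, 0.1830, 0.2380], E[r] = 1.3300, γ^t·E[r] = 0.651700, running G = 3.140700
t=3: π = [0.2476, 0.1766, 0.1550, 0.1844, 0.2364], E[r] = 1.3378, γ^t·E[r] = 0.458865, running G = 3.599565
t=4: π = [0.2473, 0.1771, 0.1546, 0.1845, 0.2364], E[r] = 1.3368, γ^t·E[r] = 0.320975, running G = 3.920541
t=5: π = [0.2473, 0.1771, 0.1546, 0.1845, 0.2365], E[r] = 1.3375, γ^t·E[r] = 0.224786, running G = 4.145326
t=6: π = [0.2473, 0.1771, 0.1546, 0.1845, 0.2365], E[r] = 1.3374, γ^t·E[r] = 0.157346, running G = 4.302672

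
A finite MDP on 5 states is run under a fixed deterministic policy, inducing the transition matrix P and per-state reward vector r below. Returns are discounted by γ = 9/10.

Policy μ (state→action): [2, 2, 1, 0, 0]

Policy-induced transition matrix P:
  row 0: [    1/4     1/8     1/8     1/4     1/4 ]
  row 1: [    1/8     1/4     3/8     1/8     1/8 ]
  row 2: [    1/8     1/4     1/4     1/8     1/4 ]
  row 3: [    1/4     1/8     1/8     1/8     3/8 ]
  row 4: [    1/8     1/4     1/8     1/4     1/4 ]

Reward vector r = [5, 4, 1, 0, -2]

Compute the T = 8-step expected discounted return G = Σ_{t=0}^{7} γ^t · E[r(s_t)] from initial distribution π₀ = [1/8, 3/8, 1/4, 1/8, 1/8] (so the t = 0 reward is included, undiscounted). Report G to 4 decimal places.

G = 8.6889

t=0: π = [0.1250, 0.3750, 0.2500, 0.1250, 0.1250], E[r] = 2.1250, γ^t·E[r] = 2.125000, running G = 2.125000
t=1: π = [0.1563, 0.2188, 0.2500, 0.1563, 0.2188], E[r] = 1.4688, γ^t·E[r] = 1.321875, running G = 3.446875
t=2: π = [0.1641, 0.2109, 0.2109, 0.1719, 0.2422], E[r] = 1.3906, γ^t·E[r] = 1.126406, running G = 4.573281
t=3: π = [0.1670, 0.2080, 0.2041, 0.1758, 0.2451], E[r] = 1.3809, γ^t·E[r] = 1.006646, running G = 5.579928
t=4: π = [0.1678, 0.2072, 0.2025, 0.1765, 0.2460], E[r] = 1.3784, γ^t·E[r] = 0.904380, running G = 6.484308
t=5: π = [0.1680, 0.2070, 0.2021, 0.1767, 0.2462], E[r] = 1.3778, γ^t·E[r] = 0.813582, running G = 7.297889
t=6: π = [0.1681, 0.2069, 0.2020, 0.1768, 0.2462], E[r] = 1.3777, γ^t·E[r] = 0.732142, running G = 8.030032
t=7: π = [0.1681, 0.2069, 0.2020, 0.1768, 0.2462], E[r] = 1.3776, γ^t·E[r] = 0.658910, running G = 8.688942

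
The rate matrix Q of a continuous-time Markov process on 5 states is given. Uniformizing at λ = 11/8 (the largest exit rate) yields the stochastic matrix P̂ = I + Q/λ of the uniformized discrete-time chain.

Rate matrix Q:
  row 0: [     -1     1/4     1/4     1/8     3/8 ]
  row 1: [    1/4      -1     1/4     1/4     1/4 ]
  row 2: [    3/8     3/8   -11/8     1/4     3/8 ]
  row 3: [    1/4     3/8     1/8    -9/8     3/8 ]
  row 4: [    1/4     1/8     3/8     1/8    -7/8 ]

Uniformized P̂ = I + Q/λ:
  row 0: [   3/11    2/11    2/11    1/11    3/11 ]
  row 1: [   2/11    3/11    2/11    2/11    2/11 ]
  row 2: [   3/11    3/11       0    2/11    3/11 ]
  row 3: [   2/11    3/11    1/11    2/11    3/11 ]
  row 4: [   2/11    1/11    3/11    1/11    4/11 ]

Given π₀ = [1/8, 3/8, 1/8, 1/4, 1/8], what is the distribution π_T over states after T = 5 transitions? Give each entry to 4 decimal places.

t=0: π = [0.1250, 0.3750, 0.1250, 0.2500, 0.1250]
t=1: π = [0.2045, 0.2386, 0.1477, 0.1591, 0.2500]
t=2: π = [0.2138, 0.2087, 0.1632, 0.1405, 0.2738]
t=3: π = [0.2161, 0.2035, 0.1643, 0.1375, 0.2786]
t=4: π = [0.2164, 0.2024, 0.1648, 0.1368, 0.2796]
t=5: π = [0.2165, 0.2022, 0.1648, 0.1367, 0.2797]

π = [0.2165, 0.2022, 0.1648, 0.1367, 0.2797]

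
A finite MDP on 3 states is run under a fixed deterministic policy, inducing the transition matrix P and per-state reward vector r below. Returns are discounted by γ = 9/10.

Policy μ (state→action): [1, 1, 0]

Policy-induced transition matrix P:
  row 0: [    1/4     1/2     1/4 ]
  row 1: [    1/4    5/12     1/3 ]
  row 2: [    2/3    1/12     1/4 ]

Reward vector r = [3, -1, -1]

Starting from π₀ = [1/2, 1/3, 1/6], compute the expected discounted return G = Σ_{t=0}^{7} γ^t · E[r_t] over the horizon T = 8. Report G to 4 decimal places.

G = 3.0202

t=0: π = [0.5000, 0.3333, 0.1667], E[r] = 1.0000, γ^t·E[r] = 1.000000, running G = 1.000000
t=1: π = [0.3194, 0.4028, 0.2778], E[r] = 0.2778, γ^t·E[r] = 0.250000, running G = 1.250000
t=2: π = [0.3657, 0.3507, 0.2836], E[r] = 0.4630, γ^t·E[r] = 0.375000, running G = 1.625000
t=3: π = [0.3682, 0.3526, 0.2792], E[r] = 0.4726, γ^t·E[r] = 0.344531, running G = 1.969531
t=4: π = [0.3663, 0.3543, 0.2794], E[r] = 0.4654, γ^t·E[r] = 0.305332, running G = 2.274863
t=5: π = [0.3664, 0.3541, 0.2795], E[r] = 0.4656, γ^t·E[r] = 0.274957, running G = 2.549820
t=6: π = [0.3665, 0.3540, 0.2795], E[r] = 0.4659, γ^t·E[r] = 0.247583, running G = 2.797403
t=7: π = [0.3665, 0.3540, 0.2795], E[r] = 0.4658, γ^t·E[r] = 0.222811, running G = 3.020214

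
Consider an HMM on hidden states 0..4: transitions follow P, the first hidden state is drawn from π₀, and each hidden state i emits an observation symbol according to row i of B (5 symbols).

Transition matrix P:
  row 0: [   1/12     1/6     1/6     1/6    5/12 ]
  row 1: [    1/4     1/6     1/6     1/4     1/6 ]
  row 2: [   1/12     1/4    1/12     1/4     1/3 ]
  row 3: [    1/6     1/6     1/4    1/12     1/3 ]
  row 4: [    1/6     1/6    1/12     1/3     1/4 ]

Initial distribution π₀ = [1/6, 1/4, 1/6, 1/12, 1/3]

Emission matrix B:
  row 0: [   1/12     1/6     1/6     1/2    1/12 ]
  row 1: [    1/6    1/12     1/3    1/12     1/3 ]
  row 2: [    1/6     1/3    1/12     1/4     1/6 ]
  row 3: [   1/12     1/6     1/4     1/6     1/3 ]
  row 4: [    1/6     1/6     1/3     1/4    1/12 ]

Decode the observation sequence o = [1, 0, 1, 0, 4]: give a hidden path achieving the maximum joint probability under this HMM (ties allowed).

t=0: δ = [2.778e-02, 2.083e-02, 5.556e-02, 1.389e-02, 5.556e-02]  (obs o_0=1)
t=1: δ = [7.716e-04, 2.315e-03, 7.716e-04, 1.543e-03, 3.086e-03]  ψ = [4, 2, 0, 4, 2]  (obs o_1=0)
t=2: δ = [9.645e-05, 4.287e-05, 1.286e-04, 1.715e-04, 1.286e-04]  ψ = [1, 4, 1, 4, 4]  (obs o_2=1)
t=3: δ = [2.381e-06, 5.358e-06, 7.144e-06, 3.572e-06, 9.526e-06]  ψ = [3, 2, 3, 4, 3]  (obs o_3=0)
t=4: δ = [1.323e-07, 5.954e-07, 1.488e-07, 1.058e-06, 1.985e-07]  ψ = [4, 2, 1, 4, 2]  (obs o_4=4)
backtrack: best end state = 3; path = [2, 4, 3, 4, 3]

path = [2, 4, 3, 4, 3]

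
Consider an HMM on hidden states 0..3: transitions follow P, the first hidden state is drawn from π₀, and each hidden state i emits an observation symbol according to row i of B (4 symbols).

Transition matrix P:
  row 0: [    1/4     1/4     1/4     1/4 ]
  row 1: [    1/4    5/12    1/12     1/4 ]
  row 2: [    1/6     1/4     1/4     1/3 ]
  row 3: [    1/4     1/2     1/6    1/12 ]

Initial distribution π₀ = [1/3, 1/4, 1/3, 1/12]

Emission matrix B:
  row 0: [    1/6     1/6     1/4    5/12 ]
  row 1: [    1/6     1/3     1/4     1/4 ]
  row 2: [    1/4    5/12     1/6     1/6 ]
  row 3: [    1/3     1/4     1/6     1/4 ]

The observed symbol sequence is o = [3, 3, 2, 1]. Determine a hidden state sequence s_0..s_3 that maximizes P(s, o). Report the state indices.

t=0: δ = [1.389e-01, 6.250e-02, 5.556e-02, 2.083e-02]  (obs o_0=3)
t=1: δ = [1.447e-02, 8.681e-03, 5.787e-03, 8.681e-03]  ψ = [0, 0, 0, 0]  (obs o_1=3)
t=2: δ = [9.042e-04, 1.085e-03, 6.028e-04, 6.028e-04]  ψ = [0, 3, 0, 0]  (obs o_2=2)
t=3: δ = [4.521e-05, 1.507e-04, 9.419e-05, 6.782e-05]  ψ = [1, 1, 0, 1]  (obs o_3=1)
backtrack: best end state = 1; path = [0, 3, 1, 1]

path = [0, 3, 1, 1]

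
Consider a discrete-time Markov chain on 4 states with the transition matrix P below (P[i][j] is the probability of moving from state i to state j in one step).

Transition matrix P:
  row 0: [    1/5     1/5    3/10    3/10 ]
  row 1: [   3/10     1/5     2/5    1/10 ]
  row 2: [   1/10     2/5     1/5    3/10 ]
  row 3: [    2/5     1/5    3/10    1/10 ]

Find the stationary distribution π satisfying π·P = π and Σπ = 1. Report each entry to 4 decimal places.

π = [0.2377, 0.2593, 0.2963, 0.2068]

Balance equations π_j = Σ_i π_i·P[i][j]:
  π_0 = 1/5·π_0 + 3/10·π_1 + 1/10·π_2 + 2/5·π_3
  π_1 = 1/5·π_0 + 1/5·π_1 + 2/5·π_2 + 1/5·π_3
  π_2 = 3/10·π_0 + 2/5·π_1 + 1/5·π_2 + 3/10·π_3
  normalize: π_0 + π_1 + π_2 + π_3 = 1
Solving the linear system gives exactly π = [77/324, 7/27, 8/27, 67/324].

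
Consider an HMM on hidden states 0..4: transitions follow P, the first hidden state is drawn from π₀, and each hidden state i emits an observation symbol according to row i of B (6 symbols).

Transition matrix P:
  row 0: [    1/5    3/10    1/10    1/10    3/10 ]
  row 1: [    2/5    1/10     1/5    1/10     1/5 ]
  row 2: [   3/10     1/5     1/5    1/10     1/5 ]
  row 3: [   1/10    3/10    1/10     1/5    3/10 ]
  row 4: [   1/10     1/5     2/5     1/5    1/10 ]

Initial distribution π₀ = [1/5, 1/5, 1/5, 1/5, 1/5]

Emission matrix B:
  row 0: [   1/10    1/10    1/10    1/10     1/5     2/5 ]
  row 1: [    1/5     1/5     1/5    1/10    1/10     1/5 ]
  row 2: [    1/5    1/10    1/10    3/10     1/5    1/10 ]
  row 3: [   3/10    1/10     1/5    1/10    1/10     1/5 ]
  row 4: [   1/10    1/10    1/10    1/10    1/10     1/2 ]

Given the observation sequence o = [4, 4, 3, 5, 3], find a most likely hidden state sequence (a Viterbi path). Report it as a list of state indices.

path = [0, 4, 2, 4, 2]

t=0: δ = [4.000e-02, 2.000e-02, 4.000e-02, 2.000e-02, 2.000e-02]  (obs o_0=4)
t=1: δ = [2.400e-03, 1.200e-03, 1.600e-03, 4.000e-04, 1.200e-03]  ψ = [2, 0, 2, 0, 0]  (obs o_1=4)
t=2: δ = [4.800e-05, 7.200e-05, 1.440e-04, 2.400e-05, 7.200e-05]  ψ = [0, 0, 4, 0, 0]  (obs o_2=3)
t=3: δ = [1.728e-05, 5.760e-06, 2.880e-06, 2.880e-06, 1.440e-05]  ψ = [2, 2, 2, 2, 2]  (obs o_3=5)
t=4: δ = [3.456e-07, 5.184e-07, 1.728e-06, 2.880e-07, 5.184e-07]  ψ = [0, 0, 4, 4, 0]  (obs o_4=3)
backtrack: best end state = 2; path = [0, 4, 2, 4, 2]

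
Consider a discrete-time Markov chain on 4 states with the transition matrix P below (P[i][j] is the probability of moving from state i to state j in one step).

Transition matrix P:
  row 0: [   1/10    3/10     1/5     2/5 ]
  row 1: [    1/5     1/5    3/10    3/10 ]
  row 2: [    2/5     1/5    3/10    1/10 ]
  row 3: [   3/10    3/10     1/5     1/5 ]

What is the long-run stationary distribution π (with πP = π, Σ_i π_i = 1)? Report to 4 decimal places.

π = [0.2500, 0.2500, 0.2500, 0.2500]

Balance equations π_j = Σ_i π_i·P[i][j]:
  π_0 = 1/10·π_0 + 1/5·π_1 + 2/5·π_2 + 3/10·π_3
  π_1 = 3/10·π_0 + 1/5·π_1 + 1/5·π_2 + 3/10·π_3
  π_2 = 1/5·π_0 + 3/10·π_1 + 3/10·π_2 + 1/5·π_3
  normalize: π_0 + π_1 + π_2 + π_3 = 1
Solving the linear system gives exactly π = [1/4, 1/4, 1/4, 1/4].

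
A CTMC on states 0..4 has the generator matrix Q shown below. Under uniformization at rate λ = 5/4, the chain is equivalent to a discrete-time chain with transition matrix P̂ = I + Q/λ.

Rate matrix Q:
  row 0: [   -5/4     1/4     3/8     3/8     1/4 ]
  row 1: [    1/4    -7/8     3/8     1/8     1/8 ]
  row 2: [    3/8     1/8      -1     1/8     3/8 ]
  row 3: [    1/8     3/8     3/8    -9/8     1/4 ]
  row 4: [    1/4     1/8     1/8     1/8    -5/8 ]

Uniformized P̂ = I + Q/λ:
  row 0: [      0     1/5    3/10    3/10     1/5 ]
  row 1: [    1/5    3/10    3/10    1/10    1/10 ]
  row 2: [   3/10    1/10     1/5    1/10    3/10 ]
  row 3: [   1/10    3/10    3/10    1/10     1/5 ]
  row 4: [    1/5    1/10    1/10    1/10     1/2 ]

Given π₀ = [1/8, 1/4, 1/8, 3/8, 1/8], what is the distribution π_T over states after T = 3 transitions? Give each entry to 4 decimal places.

t=0: π = [0.1250, 0.2500, 0.1250, 0.3750, 0.1250]
t=1: π = [0.1500, 0.2375, 0.2625, 0.1250, 0.2250]
t=2: π = [0.1838, 0.1875, 0.2288, 0.1300, 0.2700]
t=3: π = [0.1731, 0.1819, 0.2231, 0.1368, 0.2851]

π = [0.1731, 0.1819, 0.2231, 0.1368, 0.2851]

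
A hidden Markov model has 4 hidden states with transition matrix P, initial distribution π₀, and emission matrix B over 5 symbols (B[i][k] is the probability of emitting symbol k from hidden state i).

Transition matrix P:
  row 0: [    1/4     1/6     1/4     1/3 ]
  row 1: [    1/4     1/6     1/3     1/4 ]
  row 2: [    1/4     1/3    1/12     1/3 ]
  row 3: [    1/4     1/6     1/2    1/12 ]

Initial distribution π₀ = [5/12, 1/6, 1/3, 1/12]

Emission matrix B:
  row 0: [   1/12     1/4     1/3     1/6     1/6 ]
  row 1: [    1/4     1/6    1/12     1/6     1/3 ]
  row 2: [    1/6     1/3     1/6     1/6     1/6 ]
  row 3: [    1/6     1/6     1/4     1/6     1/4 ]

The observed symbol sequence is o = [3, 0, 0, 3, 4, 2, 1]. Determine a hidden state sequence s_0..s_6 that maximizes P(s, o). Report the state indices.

path = [0, 3, 2, 3, 2, 3, 2]

t=0: δ = [6.944e-02, 2.778e-02, 5.556e-02, 1.389e-02]  (obs o_0=3)
t=1: δ = [1.447e-03, 4.630e-03, 2.894e-03, 3.858e-03]  ψ = [0, 2, 0, 0]  (obs o_1=0)
t=2: δ = [9.645e-05, 2.411e-04, 3.215e-04, 1.929e-04]  ψ = [1, 2, 3, 1]  (obs o_2=0)
t=3: δ = [1.340e-05, 1.786e-05, 1.608e-05, 1.786e-05]  ψ = [2, 2, 3, 2]  (obs o_3=3)
t=4: δ = [7.442e-07, 1.786e-06, 1.488e-06, 1.340e-06]  ψ = [1, 2, 3, 2]  (obs o_4=4)
t=5: δ = [1.488e-07, 4.135e-08, 1.116e-07, 1.240e-07]  ψ = [1, 2, 3, 2]  (obs o_5=2)
t=6: δ = [9.303e-09, 6.202e-09, 2.067e-08, 8.269e-09]  ψ = [0, 2, 3, 0]  (obs o_6=1)
backtrack: best end state = 2; path = [0, 3, 2, 3, 2, 3, 2]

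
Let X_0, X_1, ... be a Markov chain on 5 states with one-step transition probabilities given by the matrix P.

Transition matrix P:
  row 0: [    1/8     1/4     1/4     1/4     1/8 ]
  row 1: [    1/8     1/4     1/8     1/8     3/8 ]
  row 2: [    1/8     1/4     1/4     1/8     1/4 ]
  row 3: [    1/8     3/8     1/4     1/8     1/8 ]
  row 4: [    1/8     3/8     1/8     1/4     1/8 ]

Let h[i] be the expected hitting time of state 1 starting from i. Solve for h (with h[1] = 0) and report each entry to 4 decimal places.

First-step conditioning: h[1] = 0; for i ≠ 1, h[i] = 1 + Σ_k P[i][k]·h[k].
  h[0] = 1 + 1/8·h[0] + 1/4·h[2] + 1/4·h[3] + 1/8·h[4]
  h[2] = 1 + 1/8·h[0] + 1/4·h[2] + 1/8·h[3] + 1/4·h[4]
  h[3] = 1 + 1/8·h[0] + 1/4·h[2] + 1/8·h[3] + 1/8·h[4]
  h[4] = 1 + 1/8·h[0] + 1/8·h[2] + 1/4·h[3] + 1/8·h[4]
Solving the 4×4 linear system over states ≠ 1 gives exactly h = [936/275, 0, 4672/1375, 832/275, 4096/1375] (h[1] = 0 is the target).

h = [3.4036, 0.0000, 3.3978, 3.0255, 2.9789]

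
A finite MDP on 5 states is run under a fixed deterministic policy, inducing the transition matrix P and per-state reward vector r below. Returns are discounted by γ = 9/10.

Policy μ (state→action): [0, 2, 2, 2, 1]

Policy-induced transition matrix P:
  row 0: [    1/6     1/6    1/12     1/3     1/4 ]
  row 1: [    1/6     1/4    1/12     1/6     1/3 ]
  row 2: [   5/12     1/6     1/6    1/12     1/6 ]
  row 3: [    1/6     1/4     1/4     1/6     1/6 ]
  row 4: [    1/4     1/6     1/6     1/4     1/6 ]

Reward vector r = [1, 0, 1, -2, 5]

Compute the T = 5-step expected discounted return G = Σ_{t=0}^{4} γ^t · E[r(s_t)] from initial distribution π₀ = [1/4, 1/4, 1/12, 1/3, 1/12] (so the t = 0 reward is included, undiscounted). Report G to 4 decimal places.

G = 3.3562

t=0: π = [0.2500, 0.2500, 0.0833, 0.3333, 0.0833], E[r] = 0.0833, γ^t·E[r] = 0.083333, running G = 0.083333
t=1: π = [0.1944, 0.2153, 0.1528, 0.2083, 0.2292], E[r] = 1.0764, γ^t·E[r] = 0.968750, running G = 1.052083
t=2: π = [0.2240, 0.2020, 0.1499, 0.2054, 0.2188], E[r] = 1.0567, γ^t·E[r] = 0.855938, running G = 1.908021
t=3: π = [0.2224, 0.2006, 0.1483, 0.2097, 0.2190], E[r] = 1.0462, γ^t·E[r] = 0.762645, running G = 2.670665
t=4: π = [0.2220, 0.2009, 0.1489, 0.2096, 0.2186], E[r] = 1.0448, γ^t·E[r] = 0.685502, running G = 3.356167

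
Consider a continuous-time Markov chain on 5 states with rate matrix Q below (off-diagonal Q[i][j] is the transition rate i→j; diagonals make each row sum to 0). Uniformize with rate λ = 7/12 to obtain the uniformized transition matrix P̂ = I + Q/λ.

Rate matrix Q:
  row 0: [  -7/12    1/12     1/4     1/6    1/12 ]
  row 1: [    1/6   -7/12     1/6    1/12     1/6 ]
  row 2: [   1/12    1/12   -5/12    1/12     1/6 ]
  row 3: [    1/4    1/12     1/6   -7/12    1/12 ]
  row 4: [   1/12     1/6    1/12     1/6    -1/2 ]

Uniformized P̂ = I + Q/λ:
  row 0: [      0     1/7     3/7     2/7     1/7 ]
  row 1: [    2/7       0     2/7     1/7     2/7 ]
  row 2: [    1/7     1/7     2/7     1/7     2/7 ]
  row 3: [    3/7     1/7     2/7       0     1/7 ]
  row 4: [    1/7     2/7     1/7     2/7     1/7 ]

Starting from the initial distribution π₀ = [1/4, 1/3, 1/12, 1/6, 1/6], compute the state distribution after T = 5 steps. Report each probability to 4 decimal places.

π = [0.1876, 0.1505, 0.2831, 0.1738, 0.2049]

t=0: π = [0.2500, 0.3333, 0.0833, 0.1667, 0.1667]
t=1: π = [0.2024, 0.1190, 0.2976, 0.1786, 0.2024]
t=2: π = [0.1820, 0.1548, 0.2857, 0.1752, 0.2024]
t=3: π = [0.1890, 0.1497, 0.2828, 0.1727, 0.2058]
t=4: π = [0.1866, 0.1509, 0.2833, 0.1746, 0.2046]
t=5: π = [0.1876, 0.1505, 0.2831, 0.1738, 0.2049]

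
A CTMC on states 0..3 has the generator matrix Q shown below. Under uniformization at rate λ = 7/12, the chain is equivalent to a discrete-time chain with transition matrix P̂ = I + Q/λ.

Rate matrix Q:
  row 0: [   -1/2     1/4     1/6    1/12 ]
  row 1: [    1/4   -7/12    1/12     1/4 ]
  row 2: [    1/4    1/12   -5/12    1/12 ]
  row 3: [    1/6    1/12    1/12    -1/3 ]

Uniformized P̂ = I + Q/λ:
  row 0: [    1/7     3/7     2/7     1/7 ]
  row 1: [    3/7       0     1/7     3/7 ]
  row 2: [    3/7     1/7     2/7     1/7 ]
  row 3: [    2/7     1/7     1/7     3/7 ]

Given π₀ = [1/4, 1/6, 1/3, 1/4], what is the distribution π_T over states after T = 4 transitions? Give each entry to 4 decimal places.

t=0: π = [0.2500, 0.1667, 0.3333, 0.2500]
t=1: π = [0.3214, 0.1905, 0.2262, 0.2619]
t=2: π = [0.2993, 0.2075, 0.2211, 0.2721]
t=3: π = [0.3042, 0.1987, 0.2172, 0.2799]
t=4: π = [0.3017, 0.2014, 0.2173, 0.2796]

π = [0.3017, 0.2014, 0.2173, 0.2796]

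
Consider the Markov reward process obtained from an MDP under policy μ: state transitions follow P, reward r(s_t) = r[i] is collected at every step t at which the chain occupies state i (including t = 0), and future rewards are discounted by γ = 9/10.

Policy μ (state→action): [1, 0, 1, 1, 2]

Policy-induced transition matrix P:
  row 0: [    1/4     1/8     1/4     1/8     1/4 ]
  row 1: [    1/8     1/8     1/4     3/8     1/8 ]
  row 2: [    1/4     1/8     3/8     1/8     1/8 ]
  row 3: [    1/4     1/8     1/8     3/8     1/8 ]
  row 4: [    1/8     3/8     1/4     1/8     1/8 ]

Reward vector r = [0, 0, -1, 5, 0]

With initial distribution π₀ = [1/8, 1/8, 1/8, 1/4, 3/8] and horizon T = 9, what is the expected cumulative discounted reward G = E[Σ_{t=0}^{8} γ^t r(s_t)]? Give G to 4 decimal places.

G = 5.5626

t=0: π = [0.1250, 0.1250, 0.1250, 0.2500, 0.3750], E[r] = 1.1250, γ^t·E[r] = 1.125000, running G = 1.125000
t=1: π = [0.1875, 0.2188, 0.2344, 0.2188, 0.1406], E[r] = 0.8594, γ^t·E[r] = 0.773438, running G = 1.898438
t=2: π = [0.2051, 0.1602, 0.2520, 0.2344, 0.1484], E[r] = 0.9199, γ^t·E[r] = 0.745137, running G = 2.643574
t=3: π = [0.2114, 0.1621, 0.2522, 0.2236, 0.1506], E[r] = 0.8660, γ^t·E[r] = 0.631290, running G = 3.274864
t=4: π = [0.2109, 0.1627, 0.2536, 0.2214, 0.1514], E[r] = 0.8536, γ^t·E[r] = 0.560052, running G = 3.834916
t=5: π = [0.2107, 0.1629, 0.2540, 0.2210, 0.1514], E[r] = 0.8511, γ^t·E[r] = 0.502567, running G = 4.337482
t=6: π = [0.2107, 0.1628, 0.2541, 0.2210, 0.1513], E[r] = 0.8507, γ^t·E[r] = 0.452111, running G = 4.789593
t=7: π = [0.2107, 0.1628, 0.2541, 0.2210, 0.1513], E[r] = 0.8506, γ^t·E[r] = 0.406849, running G = 5.196442
t=8: π = [0.2107, 0.1628, 0.2541, 0.2209, 0.1513], E[r] = 0.8506, γ^t·E[r] = 0.366150, running G = 5.562592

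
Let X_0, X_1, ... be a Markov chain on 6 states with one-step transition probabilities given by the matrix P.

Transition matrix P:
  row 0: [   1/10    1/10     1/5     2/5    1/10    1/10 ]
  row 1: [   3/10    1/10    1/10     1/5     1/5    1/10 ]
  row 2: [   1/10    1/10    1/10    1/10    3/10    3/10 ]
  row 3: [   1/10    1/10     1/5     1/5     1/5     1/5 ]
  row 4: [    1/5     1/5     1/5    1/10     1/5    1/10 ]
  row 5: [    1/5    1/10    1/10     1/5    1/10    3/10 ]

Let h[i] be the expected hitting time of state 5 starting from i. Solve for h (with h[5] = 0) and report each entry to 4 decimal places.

First-step conditioning: h[5] = 0; for i ≠ 5, h[i] = 1 + Σ_k P[i][k]·h[k].
  h[0] = 1 + 1/10·h[0] + 1/10·h[1] + 1/5·h[2] + 2/5·h[3] + 1/10·h[4]
  h[1] = 1 + 3/10·h[0] + 1/10·h[1] + 1/10·h[2] + 1/5·h[3] + 1/5·h[4]
  h[2] = 1 + 1/10·h[0] + 1/10·h[1] + 1/10·h[2] + 1/10·h[3] + 3/10·h[4]
  h[3] = 1 + 1/10·h[0] + 1/10·h[1] + 1/5·h[2] + 1/5·h[3] + 1/5·h[4]
  h[4] = 1 + 1/5·h[0] + 1/5·h[1] + 1/5·h[2] + 1/10·h[3] + 1/5·h[4]
Solving the 5×5 linear system over states ≠ 5 gives exactly h = [60605/9491, 62705/9491, 51260/9491, 55710/9491, 62470/9491, 0] (h[5] = 0 is the target).

h = [6.3855, 6.6068, 5.4009, 5.8698, 6.5820, 0.0000]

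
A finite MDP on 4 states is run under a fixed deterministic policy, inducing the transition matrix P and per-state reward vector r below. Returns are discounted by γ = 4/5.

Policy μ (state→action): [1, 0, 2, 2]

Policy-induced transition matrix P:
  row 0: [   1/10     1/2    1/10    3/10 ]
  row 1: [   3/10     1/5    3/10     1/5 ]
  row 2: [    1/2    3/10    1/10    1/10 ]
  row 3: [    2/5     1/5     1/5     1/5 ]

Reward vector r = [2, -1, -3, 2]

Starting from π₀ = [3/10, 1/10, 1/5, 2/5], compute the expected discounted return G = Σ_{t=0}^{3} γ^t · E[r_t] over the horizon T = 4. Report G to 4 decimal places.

t=0: π = [0.3000, 0.1000, 0.2000, 0.4000], E[r] = 0.7000, γ^t·E[r] = 0.700000, running G = 0.700000
t=1: π = [0.3200, 0.3100, 0.1600, 0.2100], E[r] = 0.2700, γ^t·E[r] = 0.216000, running G = 0.916000
t=2: π = [0.2890, 0.3120, 0.1830, 0.2160], E[r] = 0.1490, γ^t·E[r] = 0.095360, running G = 1.011360
t=3: π = [0.3004, 0.3050, 0.1840, 0.2106], E[r] = 0.1650, γ^t·E[r] = 0.084480, running G = 1.095840

G = 1.0958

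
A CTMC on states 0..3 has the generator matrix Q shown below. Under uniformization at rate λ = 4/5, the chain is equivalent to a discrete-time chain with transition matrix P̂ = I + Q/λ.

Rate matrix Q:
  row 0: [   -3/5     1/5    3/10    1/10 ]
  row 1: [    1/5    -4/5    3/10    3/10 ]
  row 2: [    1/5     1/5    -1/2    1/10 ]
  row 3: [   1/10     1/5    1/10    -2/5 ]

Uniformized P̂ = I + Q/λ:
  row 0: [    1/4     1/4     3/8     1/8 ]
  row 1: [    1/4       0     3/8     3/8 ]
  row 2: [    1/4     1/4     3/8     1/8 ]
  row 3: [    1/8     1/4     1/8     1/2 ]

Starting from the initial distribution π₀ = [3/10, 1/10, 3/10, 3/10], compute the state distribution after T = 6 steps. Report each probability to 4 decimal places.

t=0: π = [0.3000, 0.1000, 0.3000, 0.3000]
t=1: π = [0.2125, 0.2250, 0.3000, 0.2625]
t=2: π = [0.2172, 0.1938, 0.3094, 0.2797]
t=3: π = [0.2150, 0.2016, 0.3051, 0.2783]
t=4: π = [0.2152, 0.1996, 0.3054, 0.2798]
t=5: π = [0.2150, 0.2001, 0.3051, 0.2798]
t=6: π = [0.2150, 0.2000, 0.3050, 0.2800]

π = [0.2150, 0.2000, 0.3050, 0.2800]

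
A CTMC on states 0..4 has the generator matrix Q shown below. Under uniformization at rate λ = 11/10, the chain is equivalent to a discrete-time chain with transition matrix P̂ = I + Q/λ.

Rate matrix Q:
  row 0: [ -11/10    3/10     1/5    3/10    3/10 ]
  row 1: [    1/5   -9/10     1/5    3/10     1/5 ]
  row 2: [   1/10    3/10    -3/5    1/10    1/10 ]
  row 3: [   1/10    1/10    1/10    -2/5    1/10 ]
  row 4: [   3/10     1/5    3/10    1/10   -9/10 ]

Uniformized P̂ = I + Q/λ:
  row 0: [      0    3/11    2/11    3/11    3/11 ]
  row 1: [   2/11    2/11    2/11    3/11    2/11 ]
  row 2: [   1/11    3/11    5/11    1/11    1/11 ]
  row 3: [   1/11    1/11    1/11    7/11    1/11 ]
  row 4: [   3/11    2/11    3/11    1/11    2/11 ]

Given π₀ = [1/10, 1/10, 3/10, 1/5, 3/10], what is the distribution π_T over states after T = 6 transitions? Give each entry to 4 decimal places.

π = [0.1227, 0.1849, 0.2286, 0.3207, 0.1432]

t=0: π = [0.1000, 0.1000, 0.3000, 0.2000, 0.3000]
t=1: π = [0.1455, 0.2000, 0.2727, 0.2364, 0.1455]
t=2: π = [0.1223, 0.1983, 0.2479, 0.2826, 0.1488]
t=3: π = [0.1249, 0.1898, 0.2373, 0.3034, 0.1447]
t=4: π = [0.1231, 0.1872, 0.2321, 0.3136, 0.1440]
t=5: π = [0.1229, 0.1856, 0.2297, 0.3184, 0.1434]
t=6: π = [0.1227, 0.1849, 0.2286, 0.3207, 0.1432]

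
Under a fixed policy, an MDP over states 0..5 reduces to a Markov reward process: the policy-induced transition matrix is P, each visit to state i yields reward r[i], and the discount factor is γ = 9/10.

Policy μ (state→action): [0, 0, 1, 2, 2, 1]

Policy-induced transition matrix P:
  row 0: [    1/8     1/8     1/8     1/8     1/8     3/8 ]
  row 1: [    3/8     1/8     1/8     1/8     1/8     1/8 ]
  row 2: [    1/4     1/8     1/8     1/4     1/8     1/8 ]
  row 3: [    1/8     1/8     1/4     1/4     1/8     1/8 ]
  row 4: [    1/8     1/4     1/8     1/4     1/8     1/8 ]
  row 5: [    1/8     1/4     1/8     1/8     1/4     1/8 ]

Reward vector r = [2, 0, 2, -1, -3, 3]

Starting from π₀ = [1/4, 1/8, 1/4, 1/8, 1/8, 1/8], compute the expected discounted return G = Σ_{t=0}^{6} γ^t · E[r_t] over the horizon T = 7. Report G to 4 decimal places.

G = 3.2566

t=0: π = [0.2500, 0.1250, 0.2500, 0.1250, 0.1250, 0.1250], E[r] = 0.8750, γ^t·E[r] = 0.875000, running G = 0.875000
t=1: π = [0.1875, 0.1563, 0.1406, 0.1875, 0.1406, 0.1875], E[r] = 0.6094, γ^t·E[r] = 0.548438, running G = 1.423438
t=2: π = [0.1816, 0.1660, 0.1484, 0.1836, 0.1484, 0.1719], E[r] = 0.5469, γ^t·E[r] = 0.442969, running G = 1.866406
t=3: π = [0.1851, 0.1650, 0.1479, 0.1851, 0.1465, 0.1704], E[r] = 0.5527, γ^t·E[r] = 0.402943, running G = 2.269350
t=4: π = [0.1848, 0.1646, 0.1481, 0.1849, 0.1463, 0.1713], E[r] = 0.5557, γ^t·E[r] = 0.364611, running G = 2.633961
t=5: π = [0.1847, 0.1647, 0.1481, 0.1849, 0.1464, 0.1712], E[r] = 0.5550, γ^t·E[r] = 0.327718, running G = 2.961678
t=6: π = [0.1847, 0.1647, 0.1481, 0.1849, 0.1464, 0.1712], E[r] = 0.5550, γ^t·E[r] = 0.294941, running G = 3.256619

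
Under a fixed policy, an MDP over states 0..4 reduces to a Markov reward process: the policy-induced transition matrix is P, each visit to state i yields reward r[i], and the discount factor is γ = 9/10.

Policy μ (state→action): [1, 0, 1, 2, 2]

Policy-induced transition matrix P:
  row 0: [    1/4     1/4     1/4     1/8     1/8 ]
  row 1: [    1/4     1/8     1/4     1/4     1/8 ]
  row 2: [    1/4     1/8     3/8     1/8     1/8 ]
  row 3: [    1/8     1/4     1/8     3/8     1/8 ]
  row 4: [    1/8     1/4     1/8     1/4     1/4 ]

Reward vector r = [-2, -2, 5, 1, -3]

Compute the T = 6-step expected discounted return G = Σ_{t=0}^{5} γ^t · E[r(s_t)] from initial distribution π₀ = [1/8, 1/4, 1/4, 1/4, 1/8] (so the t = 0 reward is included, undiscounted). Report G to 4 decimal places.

G = 1.0028

t=0: π = [0.1250, 0.2500, 0.2500, 0.2500, 0.1250], E[r] = 0.3750, γ^t·E[r] = 0.375000, running G = 0.375000
t=1: π = [0.2031, 0.1875, 0.2344, 0.2344, 0.1406], E[r] = 0.2031, γ^t·E[r] = 0.182813, running G = 0.557813
t=2: π = [0.2031, 0.1973, 0.2324, 0.2246, 0.1426], E[r] = 0.1582, γ^t·E[r] = 0.128145, running G = 0.685957
t=3: π = [0.2041, 0.1963, 0.2332, 0.2236, 0.1428], E[r] = 0.1602, γ^t·E[r] = 0.116754, running G = 0.802711
t=4: π = [0.2042, 0.1963, 0.2333, 0.2233, 0.1429], E[r] = 0.1604, γ^t·E[r] = 0.105239, running G = 0.907950
t=5: π = [0.2042, 0.1963, 0.2334, 0.2232, 0.1429], E[r] = 0.1606, γ^t·E[r] = 0.094830, running G = 1.002779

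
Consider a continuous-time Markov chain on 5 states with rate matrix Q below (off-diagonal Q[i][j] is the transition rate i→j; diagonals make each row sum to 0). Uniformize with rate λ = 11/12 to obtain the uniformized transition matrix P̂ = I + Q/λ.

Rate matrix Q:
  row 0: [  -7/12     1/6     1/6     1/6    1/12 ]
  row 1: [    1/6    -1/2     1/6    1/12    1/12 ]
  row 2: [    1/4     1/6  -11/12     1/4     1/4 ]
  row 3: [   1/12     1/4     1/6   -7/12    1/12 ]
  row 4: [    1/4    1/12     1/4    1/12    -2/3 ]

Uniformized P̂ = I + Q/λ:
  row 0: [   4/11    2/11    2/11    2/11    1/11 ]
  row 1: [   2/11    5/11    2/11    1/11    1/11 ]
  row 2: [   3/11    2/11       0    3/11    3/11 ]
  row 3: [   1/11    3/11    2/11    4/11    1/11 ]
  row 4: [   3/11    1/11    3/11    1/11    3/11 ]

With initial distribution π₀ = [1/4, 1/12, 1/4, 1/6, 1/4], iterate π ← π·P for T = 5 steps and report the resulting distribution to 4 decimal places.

π = [0.2353, 0.2557, 0.1652, 0.1960, 0.1479]

t=0: π = [0.2500, 0.0833, 0.2500, 0.1667, 0.2500]
t=1: π = [0.2576, 0.1970, 0.1591, 0.2045, 0.1818]
t=2: π = [0.2410, 0.2376, 0.1694, 0.1990, 0.1529]
t=3: π = [0.2369, 0.2508, 0.1649, 0.1979, 0.1495]
t=4: π = [0.2355, 0.2546, 0.1654, 0.1964, 0.1481]
t=5: π = [0.2353, 0.2557, 0.1652, 0.1960, 0.1479]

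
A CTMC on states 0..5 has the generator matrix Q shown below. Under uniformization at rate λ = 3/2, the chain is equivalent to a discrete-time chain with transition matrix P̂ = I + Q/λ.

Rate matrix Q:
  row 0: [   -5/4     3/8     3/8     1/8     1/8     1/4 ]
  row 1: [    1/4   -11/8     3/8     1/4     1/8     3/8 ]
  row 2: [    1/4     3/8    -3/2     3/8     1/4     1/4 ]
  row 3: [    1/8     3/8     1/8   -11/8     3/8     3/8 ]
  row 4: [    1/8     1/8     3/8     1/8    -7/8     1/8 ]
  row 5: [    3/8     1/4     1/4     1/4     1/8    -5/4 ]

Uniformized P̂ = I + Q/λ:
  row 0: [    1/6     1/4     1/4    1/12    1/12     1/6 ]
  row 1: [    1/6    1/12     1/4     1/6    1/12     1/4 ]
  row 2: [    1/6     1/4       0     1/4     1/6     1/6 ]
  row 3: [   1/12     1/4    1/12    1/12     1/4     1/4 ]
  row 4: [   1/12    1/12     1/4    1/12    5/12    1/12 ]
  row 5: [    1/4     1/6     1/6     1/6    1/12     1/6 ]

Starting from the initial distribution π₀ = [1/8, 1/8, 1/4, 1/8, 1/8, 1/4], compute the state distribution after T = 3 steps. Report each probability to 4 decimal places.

π = [0.1555, 0.1760, 0.1687, 0.1419, 0.1798, 0.1781]

t=0: π = [0.1250, 0.1250, 0.2500, 0.1250, 0.1250, 0.2500]
t=1: π = [0.1667, 0.1875, 0.1458, 0.1563, 0.1667, 0.1771]
t=2: π = [0.1545, 0.1762, 0.1727, 0.1380, 0.1771, 0.1814]
t=3: π = [0.1555, 0.1760, 0.1687, 0.1419, 0.1798, 0.1781]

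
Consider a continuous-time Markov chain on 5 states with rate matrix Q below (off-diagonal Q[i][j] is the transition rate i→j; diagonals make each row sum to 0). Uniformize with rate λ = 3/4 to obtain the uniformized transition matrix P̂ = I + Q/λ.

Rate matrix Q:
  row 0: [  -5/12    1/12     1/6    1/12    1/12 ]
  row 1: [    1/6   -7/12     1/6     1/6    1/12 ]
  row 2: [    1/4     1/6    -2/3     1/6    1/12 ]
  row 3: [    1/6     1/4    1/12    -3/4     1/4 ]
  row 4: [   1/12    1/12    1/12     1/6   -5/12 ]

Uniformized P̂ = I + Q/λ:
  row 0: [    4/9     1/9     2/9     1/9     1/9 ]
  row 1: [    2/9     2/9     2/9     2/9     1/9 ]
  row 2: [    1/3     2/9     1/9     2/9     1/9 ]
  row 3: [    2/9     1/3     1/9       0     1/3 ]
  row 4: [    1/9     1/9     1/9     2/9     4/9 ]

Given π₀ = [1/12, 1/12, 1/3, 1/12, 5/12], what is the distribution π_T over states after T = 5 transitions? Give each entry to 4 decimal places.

t=0: π = [0.0833, 0.0833, 0.3333, 0.0833, 0.4167]
t=1: π = [0.2315, 0.1759, 0.1296, 0.1944, 0.2685]
t=2: π = [0.2582, 0.1883, 0.1564, 0.1533, 0.2438]
t=3: π = [0.2699, 0.1835, 0.1607, 0.1595, 0.2265]
t=4: π = [0.2749, 0.1848, 0.1615, 0.1568, 0.2220]
t=5: π = [0.2766, 0.1844, 0.1622, 0.1568, 0.2200]

π = [0.2766, 0.1844, 0.1622, 0.1568, 0.2200]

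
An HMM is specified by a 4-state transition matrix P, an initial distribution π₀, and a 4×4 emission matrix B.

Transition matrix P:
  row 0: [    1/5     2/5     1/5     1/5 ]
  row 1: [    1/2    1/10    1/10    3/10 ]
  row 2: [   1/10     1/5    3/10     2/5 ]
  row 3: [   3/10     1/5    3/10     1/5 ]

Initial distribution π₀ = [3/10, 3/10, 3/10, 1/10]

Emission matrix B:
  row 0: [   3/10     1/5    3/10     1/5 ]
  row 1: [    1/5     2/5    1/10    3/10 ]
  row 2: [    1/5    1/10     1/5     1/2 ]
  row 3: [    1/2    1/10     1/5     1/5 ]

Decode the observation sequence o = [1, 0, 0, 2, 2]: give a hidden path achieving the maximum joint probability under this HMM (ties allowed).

path = [1, 0, 1, 0, 0]

t=0: δ = [6.000e-02, 1.200e-01, 3.000e-02, 1.000e-02]  (obs o_0=1)
t=1: δ = [1.800e-02, 4.800e-03, 2.400e-03, 1.800e-02]  ψ = [1, 0, 0, 1]  (obs o_1=0)
t=2: δ = [1.620e-03, 1.440e-03, 1.080e-03, 1.800e-03]  ψ = [3, 0, 3, 0]  (obs o_2=0)
t=3: δ = [2.160e-04, 6.480e-05, 1.080e-04, 8.640e-05]  ψ = [1, 0, 3, 1]  (obs o_3=2)
t=4: δ = [1.296e-05, 8.640e-06, 8.640e-06, 8.640e-06]  ψ = [0, 0, 0, 0]  (obs o_4=2)
backtrack: best end state = 0; path = [1, 0, 1, 0, 0]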